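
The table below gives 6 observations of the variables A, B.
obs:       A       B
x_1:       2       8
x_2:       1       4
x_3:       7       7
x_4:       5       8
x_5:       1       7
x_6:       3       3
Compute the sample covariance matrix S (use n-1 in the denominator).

Step 1 — column means:
  mean(A) = (2 + 1 + 7 + 5 + 1 + 3) / 6 = 19/6 = 3.1667
  mean(B) = (8 + 4 + 7 + 8 + 7 + 3) / 6 = 37/6 = 6.1667

Step 2 — sample covariance S[i,j] = (1/(n-1)) · Σ_k (x_{k,i} - mean_i) · (x_{k,j} - mean_j), with n-1 = 5.
  S[A,A] = ((-1.1667)·(-1.1667) + (-2.1667)·(-2.1667) + (3.8333)·(3.8333) + (1.8333)·(1.8333) + (-2.1667)·(-2.1667) + (-0.1667)·(-0.1667)) / 5 = 28.8333/5 = 5.7667
  S[A,B] = ((-1.1667)·(1.8333) + (-2.1667)·(-2.1667) + (3.8333)·(0.8333) + (1.8333)·(1.8333) + (-2.1667)·(0.8333) + (-0.1667)·(-3.1667)) / 5 = 7.8333/5 = 1.5667
  S[B,B] = ((1.8333)·(1.8333) + (-2.1667)·(-2.1667) + (0.8333)·(0.8333) + (1.8333)·(1.8333) + (0.8333)·(0.8333) + (-3.1667)·(-3.1667)) / 5 = 22.8333/5 = 4.5667

S is symmetric (S[j,i] = S[i,j]). Assembling:

S = [[5.7667, 1.5667],
 [1.5667, 4.5667]]


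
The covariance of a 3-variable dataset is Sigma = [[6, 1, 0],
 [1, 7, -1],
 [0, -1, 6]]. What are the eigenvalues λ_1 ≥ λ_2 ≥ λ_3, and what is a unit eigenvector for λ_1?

Step 1 — characteristic polynomial p(λ) = det(λI - Sigma) = λ³ - tr·λ² + c_1·λ - det, where tr = trace, c_1 = sum of the principal 2×2 minors, det = det(Sigma):
  tr = 6 + 7 + 6 = 19,
  c_1 = (6·7 - (1)²) + (6·6 - (0)²) + (7·6 - (-1)²) = 41 + 36 + 41 = 118,
  det = 6·(7·6 - (-1)²) - (1)·((1)·6 - (-1)·(0)) + (0)·((1)·(-1) - 7·(0)) = 6·(41) - (1)·(6) + (0)·(-1) = 240.
  So p(λ) = λ³ - 19λ² + 118λ - 240.
Step 2 — look for an integer root (rational root theorem: any rational root is an integer divisor of 240). Testing λ = 5:
  p(5) = 125 - 475 + 590 - 240 = 0  ✓
  Dividing out (λ - 5): p(λ) = (λ - 5)(λ² - 14λ + 48).
Step 3 — remaining eigenvalues from the quadratic λ² - 14λ + 48 = 0:
  Δ = 14² - 4·48 = 196 - 192 = 4,  λ = (14 ± √4)/2 = (14 ± 2)/2 = 8 or 6.
  Sorted: λ_1 = 8,  λ_2 = 6,  λ_3 = 5  (check: sum = 19 = tr ✓).

Step 4 — unit eigenvector for λ_1 = 8: v spans the null space of (Sigma - λ_1 I), whose rows are
  r_1 = (-2, 1, 0),  r_2 = (1, -1, -1),  r_3 = (0, -1, -2).
  v is orthogonal to every row, so take v ∝ r_1 × r_2 = ((1)·(-1) - (0)·(-1), (0)·(1) - (-2)·(-1), (-2)·(-1) - (1)·(1)) = (-1, -2, 1).
  Rescale (multiply by -1 so the first nonzero entry is positive): u = (1, 2, -1).
  ||u|| = √((1)² + (2)² + (-1)²) = √(6) ≈ 2.4495,  v_1 = u/||u|| ≈ (0.4082, 0.8165, -0.4082) (||v_1|| = 1).

λ_1 = 8,  λ_2 = 6,  λ_3 = 5;  v_1 ≈ (0.4082, 0.8165, -0.4082)


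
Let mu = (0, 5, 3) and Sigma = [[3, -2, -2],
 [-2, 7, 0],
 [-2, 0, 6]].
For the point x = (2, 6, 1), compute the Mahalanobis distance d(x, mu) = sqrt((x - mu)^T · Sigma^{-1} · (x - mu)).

Step 1 — centre the observation: (x - mu) = (2, 1, -2).

Step 2 — invert Sigma (cofactor / det for 3×3, or solve directly):
  Sigma^{-1} = [[0.5676, 0.1622, 0.1892],
 [0.1622, 0.1892, 0.0541],
 [0.1892, 0.0541, 0.2297]].

Step 3 — form the quadratic (x - mu)^T · Sigma^{-1} · (x - mu):
  Sigma^{-1} · (x - mu) = (0.9189, 0.4054, -0.027).
  (x - mu)^T · [Sigma^{-1} · (x - mu)] = (2)·(0.9189) + (1)·(0.4054) + (-2)·(-0.027) = 2.2973.

Step 4 — take square root: d = √(2.2973) ≈ 1.5157.

d(x, mu) = √(2.2973) ≈ 1.5157


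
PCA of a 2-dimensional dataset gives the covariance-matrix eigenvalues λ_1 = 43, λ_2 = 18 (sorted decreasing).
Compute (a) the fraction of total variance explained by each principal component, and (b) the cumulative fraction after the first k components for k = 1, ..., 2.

Step 1 — total variance = trace(Sigma) = Σ λ_i = 43 + 18 = 61.

Step 2 — fraction explained by component i = λ_i / Σ λ:
  PC1: 43/61 = 0.7049
  PC2: 18/61 = 0.2951

Step 3 — cumulative fraction after k components = (λ_1 + ... + λ_k) / Σ λ:
  k = 1: 43/61 = 0.7049
  k = 2: (43 + 18)/61 = 61/61 = 1

Summary (fraction, with percent):

explained: PC1 0.7049 (70.49%), PC2 0.2951 (29.51%);  cumulative: 0.7049, 1


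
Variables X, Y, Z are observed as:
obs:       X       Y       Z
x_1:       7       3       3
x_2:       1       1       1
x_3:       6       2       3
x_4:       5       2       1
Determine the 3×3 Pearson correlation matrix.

Step 1 — column means:
  mean(X) = (7 + 1 + 6 + 5) / 4 = 19/4 = 4.75
  mean(Y) = (3 + 1 + 2 + 2) / 4 = 8/4 = 2
  mean(Z) = (3 + 1 + 3 + 1) / 4 = 8/4 = 2

Step 2 — sample variances and covariances s[i,j] = (1/(n-1)) · Σ_k (x_{k,i} - mean_i) · (x_{k,j} - mean_j), with n-1 = 3:
  s[X,X] = ((2.25)·(2.25) + (-3.75)·(-3.75) + (1.25)·(1.25) + (0.25)·(0.25)) / 3 = 20.75/3 = 6.9167
  s[X,Y] = ((2.25)·(1) + (-3.75)·(-1) + (1.25)·(0) + (0.25)·(0)) / 3 = 6/3 = 2
  s[X,Z] = ((2.25)·(1) + (-3.75)·(-1) + (1.25)·(1) + (0.25)·(-1)) / 3 = 7/3 = 2.3333
  s[Y,Y] = ((1)·(1) + (-1)·(-1) + (0)·(0) + (0)·(0)) / 3 = 2/3 = 0.6667
  s[Y,Z] = ((1)·(1) + (-1)·(-1) + (0)·(1) + (0)·(-1)) / 3 = 2/3 = 0.6667
  s[Z,Z] = ((1)·(1) + (-1)·(-1) + (1)·(1) + (-1)·(-1)) / 3 = 4/3 = 1.3333
  Sample standard deviations s_i = √(s[i,i]):
  s(X) = √(6.9167) = 2.63
  s(Y) = √(0.6667) = 0.8165
  s(Z) = √(1.3333) = 1.1547

Step 3 — r_{ij} = s_{ij} / (s_i · s_j):
  r[X,X] = 1 (diagonal).
  r[X,Y] = 2 / (2.63 · 0.8165) = 2 / 2.1473 = 0.9314
  r[X,Z] = 2.3333 / (2.63 · 1.1547) = 2.3333 / 3.0368 = 0.7683
  r[Y,Y] = 1 (diagonal).
  r[Y,Z] = 0.6667 / (0.8165 · 1.1547) = 0.6667 / 0.9428 = 0.7071
  r[Z,Z] = 1 (diagonal).

R is symmetric with unit diagonal. Assembling:

R = [[1, 0.9314, 0.7683],
 [0.9314, 1, 0.7071],
 [0.7683, 0.7071, 1]]


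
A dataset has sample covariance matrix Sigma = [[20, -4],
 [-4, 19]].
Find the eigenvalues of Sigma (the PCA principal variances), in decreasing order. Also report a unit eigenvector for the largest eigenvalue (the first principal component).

Step 1 — characteristic polynomial of 2×2 Sigma:
  det(Sigma - λI) = λ² - trace · λ + det = 0.
  trace = 20 + 19 = 39, det = 20·19 - (-4)² = 364.
Step 2 — discriminant:
  Δ = trace² - 4·det = 1521 - 1456 = 65.
Step 3 — eigenvalues:
  λ = (trace ± √Δ)/2 = (39 ± 8.0623)/2,
  λ_1 = 23.5311,  λ_2 = 15.4689.

Step 4 — unit eigenvector for λ_1: solve (Sigma - λ_1 I)v = 0. First row:
  (20 - 23.5311)·v_x + (-4)·v_y = 0, i.e. (-3.5311)·v_x + (-4)·v_y = 0,
  so v ∝ (b, λ_1 - a) = (-4, 3.5311); multiply by -1 so the first entry is positive: u = (4, -3.5311).
  ||u|| = √((4)² + (-3.5311)²) = √(28.4689) ≈ 5.3356,
  v_1 = u/||u|| ≈ (0.7497, -0.6618) (||v_1|| = 1).

λ_1 = 23.5311,  λ_2 = 15.4689;  v_1 ≈ (0.7497, -0.6618)


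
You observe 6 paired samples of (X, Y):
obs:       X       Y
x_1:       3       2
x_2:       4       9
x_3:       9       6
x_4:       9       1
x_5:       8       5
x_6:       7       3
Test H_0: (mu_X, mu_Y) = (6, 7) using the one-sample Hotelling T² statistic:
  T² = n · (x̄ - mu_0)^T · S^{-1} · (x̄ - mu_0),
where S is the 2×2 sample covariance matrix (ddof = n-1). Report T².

Step 1 — sample mean vector:
  mean(X) = (3 + 4 + 9 + 9 + 8 + 7) / 6 = 40/6 = 6.6667
  mean(Y) = (2 + 9 + 6 + 1 + 5 + 3) / 6 = 26/6 = 4.3333
  x̄ = (6.6667, 4.3333),  deviation x̄ - mu_0 = (6.6667, 4.3333) - (6, 7) = (0.6667, -2.6667).

Step 2 — sample covariance matrix, S[i,j] = (1/(n-1)) · Σ_k (x_{k,i} - mean_i) · (x_{k,j} - mean_j), divisor n-1 = 5:
  S[X,X] = ((-3.6667)·(-3.6667) + (-2.6667)·(-2.6667) + (2.3333)·(2.3333) + (2.3333)·(2.3333) + (1.3333)·(1.3333) + (0.3333)·(0.3333)) / 5 = 33.3333/5 = 6.6667
  S[X,Y] = ((-3.6667)·(-2.3333) + (-2.6667)·(4.6667) + (2.3333)·(1.6667) + (2.3333)·(-3.3333) + (1.3333)·(0.6667) + (0.3333)·(-1.3333)) / 5 = -7.3333/5 = -1.4667
  S[Y,Y] = ((-2.3333)·(-2.3333) + (4.6667)·(4.6667) + (1.6667)·(1.6667) + (-3.3333)·(-3.3333) + (0.6667)·(0.6667) + (-1.3333)·(-1.3333)) / 5 = 43.3333/5 = 8.6667
  S = [[6.6667, -1.4667],
 [-1.4667, 8.6667]].

Step 3 — invert S. det(S) = 6.6667·8.6667 - (-1.4667)² = 55.6267.
  S^{-1} = (1/det) · [[d, -b], [-b, a]] = [[0.1558, 0.0264],
 [0.0264, 0.1198]].

Step 4 — quadratic form (x̄ - mu_0)^T · S^{-1} · (x̄ - mu_0):
  S^{-1} · (x̄ - mu_0) = (0.0336, -0.302),
  (x̄ - mu_0)^T · [...] = (0.6667)·(0.0336) + (-2.6667)·(-0.302) = 0.8277.

Step 5 — scale by n: T² = 6 · 0.8277 = 4.9664.

T² ≈ 4.9664


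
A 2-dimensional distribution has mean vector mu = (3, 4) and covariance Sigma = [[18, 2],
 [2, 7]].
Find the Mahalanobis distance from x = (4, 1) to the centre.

Step 1 — centre the observation: (x - mu) = (1, -3).

Step 2 — invert Sigma. det(Sigma) = 18·7 - (2)² = 122.
  Sigma^{-1} = (1/det) · [[d, -b], [-b, a]] = [[0.0574, -0.0164],
 [-0.0164, 0.1475]].

Step 3 — form the quadratic (x - mu)^T · Sigma^{-1} · (x - mu):
  Sigma^{-1} · (x - mu) = (0.1066, -0.459).
  (x - mu)^T · [Sigma^{-1} · (x - mu)] = (1)·(0.1066) + (-3)·(-0.459) = 1.4836.

Step 4 — take square root: d = √(1.4836) ≈ 1.218.

d(x, mu) = √(1.4836) ≈ 1.218


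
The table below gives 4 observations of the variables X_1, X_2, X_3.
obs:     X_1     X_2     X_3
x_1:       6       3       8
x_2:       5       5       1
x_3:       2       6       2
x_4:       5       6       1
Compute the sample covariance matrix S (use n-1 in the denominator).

Step 1 — column means:
  mean(X_1) = (6 + 5 + 2 + 5) / 4 = 18/4 = 4.5
  mean(X_2) = (3 + 5 + 6 + 6) / 4 = 20/4 = 5
  mean(X_3) = (8 + 1 + 2 + 1) / 4 = 12/4 = 3

Step 2 — sample covariance S[i,j] = (1/(n-1)) · Σ_k (x_{k,i} - mean_i) · (x_{k,j} - mean_j), with n-1 = 3.
  S[X_1,X_1] = ((1.5)·(1.5) + (0.5)·(0.5) + (-2.5)·(-2.5) + (0.5)·(0.5)) / 3 = 9/3 = 3
  S[X_1,X_2] = ((1.5)·(-2) + (0.5)·(0) + (-2.5)·(1) + (0.5)·(1)) / 3 = -5/3 = -1.6667
  S[X_1,X_3] = ((1.5)·(5) + (0.5)·(-2) + (-2.5)·(-1) + (0.5)·(-2)) / 3 = 8/3 = 2.6667
  S[X_2,X_2] = ((-2)·(-2) + (0)·(0) + (1)·(1) + (1)·(1)) / 3 = 6/3 = 2
  S[X_2,X_3] = ((-2)·(5) + (0)·(-2) + (1)·(-1) + (1)·(-2)) / 3 = -13/3 = -4.3333
  S[X_3,X_3] = ((5)·(5) + (-2)·(-2) + (-1)·(-1) + (-2)·(-2)) / 3 = 34/3 = 11.3333

S is symmetric (S[j,i] = S[i,j]). Assembling:

S = [[3, -1.6667, 2.6667],
 [-1.6667, 2, -4.3333],
 [2.6667, -4.3333, 11.3333]]


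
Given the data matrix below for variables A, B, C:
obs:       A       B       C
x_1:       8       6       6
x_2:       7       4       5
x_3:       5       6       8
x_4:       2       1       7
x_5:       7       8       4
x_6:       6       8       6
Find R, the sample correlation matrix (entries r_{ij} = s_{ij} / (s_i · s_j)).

Step 1 — column means:
  mean(A) = (8 + 7 + 5 + 2 + 7 + 6) / 6 = 35/6 = 5.8333
  mean(B) = (6 + 4 + 6 + 1 + 8 + 8) / 6 = 33/6 = 5.5
  mean(C) = (6 + 5 + 8 + 7 + 4 + 6) / 6 = 36/6 = 6

Step 2 — sample variances and covariances s[i,j] = (1/(n-1)) · Σ_k (x_{k,i} - mean_i) · (x_{k,j} - mean_j), with n-1 = 5:
  s[A,A] = ((2.1667)·(2.1667) + (1.1667)·(1.1667) + (-0.8333)·(-0.8333) + (-3.8333)·(-3.8333) + (1.1667)·(1.1667) + (0.1667)·(0.1667)) / 5 = 22.8333/5 = 4.5667
  s[A,B] = ((2.1667)·(0.5) + (1.1667)·(-1.5) + (-0.8333)·(0.5) + (-3.8333)·(-4.5) + (1.1667)·(2.5) + (0.1667)·(2.5)) / 5 = 19.5/5 = 3.9
  s[A,C] = ((2.1667)·(0) + (1.1667)·(-1) + (-0.8333)·(2) + (-3.8333)·(1) + (1.1667)·(-2) + (0.1667)·(0)) / 5 = -9/5 = -1.8
  s[B,B] = ((0.5)·(0.5) + (-1.5)·(-1.5) + (0.5)·(0.5) + (-4.5)·(-4.5) + (2.5)·(2.5) + (2.5)·(2.5)) / 5 = 35.5/5 = 7.1
  s[B,C] = ((0.5)·(0) + (-1.5)·(-1) + (0.5)·(2) + (-4.5)·(1) + (2.5)·(-2) + (2.5)·(0)) / 5 = -7/5 = -1.4
  s[C,C] = ((0)·(0) + (-1)·(-1) + (2)·(2) + (1)·(1) + (-2)·(-2) + (0)·(0)) / 5 = 10/5 = 2
  Sample standard deviations s_i = √(s[i,i]):
  s(A) = √(4.5667) = 2.137
  s(B) = √(7.1) = 2.6646
  s(C) = √(2) = 1.4142

Step 3 — r_{ij} = s_{ij} / (s_i · s_j):
  r[A,A] = 1 (diagonal).
  r[A,B] = 3.9 / (2.137 · 2.6646) = 3.9 / 5.6941 = 0.6849
  r[A,C] = -1.8 / (2.137 · 1.4142) = -1.8 / 3.0221 = -0.5956
  r[B,B] = 1 (diagonal).
  r[B,C] = -1.4 / (2.6646 · 1.4142) = -1.4 / 3.7683 = -0.3715
  r[C,C] = 1 (diagonal).

R is symmetric with unit diagonal. Assembling:

R = [[1, 0.6849, -0.5956],
 [0.6849, 1, -0.3715],
 [-0.5956, -0.3715, 1]]


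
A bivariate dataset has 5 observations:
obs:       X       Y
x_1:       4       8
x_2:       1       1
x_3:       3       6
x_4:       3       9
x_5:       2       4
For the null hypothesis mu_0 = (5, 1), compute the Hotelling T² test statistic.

Step 1 — sample mean vector:
  mean(X) = (4 + 1 + 3 + 3 + 2) / 5 = 13/5 = 2.6
  mean(Y) = (8 + 1 + 6 + 9 + 4) / 5 = 28/5 = 5.6
  x̄ = (2.6, 5.6),  deviation x̄ - mu_0 = (2.6, 5.6) - (5, 1) = (-2.4, 4.6).

Step 2 — sample covariance matrix, S[i,j] = (1/(n-1)) · Σ_k (x_{k,i} - mean_i) · (x_{k,j} - mean_j), divisor n-1 = 4:
  S[X,X] = ((1.4)·(1.4) + (-1.6)·(-1.6) + (0.4)·(0.4) + (0.4)·(0.4) + (-0.6)·(-0.6)) / 4 = 5.2/4 = 1.3
  S[X,Y] = ((1.4)·(2.4) + (-1.6)·(-4.6) + (0.4)·(0.4) + (0.4)·(3.4) + (-0.6)·(-1.6)) / 4 = 13.2/4 = 3.3
  S[Y,Y] = ((2.4)·(2.4) + (-4.6)·(-4.6) + (0.4)·(0.4) + (3.4)·(3.4) + (-1.6)·(-1.6)) / 4 = 41.2/4 = 10.3
  S = [[1.3, 3.3],
 [3.3, 10.3]].

Step 3 — invert S. det(S) = 1.3·10.3 - (3.3)² = 2.5.
  S^{-1} = (1/det) · [[d, -b], [-b, a]] = [[4.12, -1.32],
 [-1.32, 0.52]].

Step 4 — quadratic form (x̄ - mu_0)^T · S^{-1} · (x̄ - mu_0):
  S^{-1} · (x̄ - mu_0) = (-15.96, 5.56),
  (x̄ - mu_0)^T · [...] = (-2.4)·(-15.96) + (4.6)·(5.56) = 63.88.

Step 5 — scale by n: T² = 5 · 63.88 = 319.4.

T² ≈ 319.4


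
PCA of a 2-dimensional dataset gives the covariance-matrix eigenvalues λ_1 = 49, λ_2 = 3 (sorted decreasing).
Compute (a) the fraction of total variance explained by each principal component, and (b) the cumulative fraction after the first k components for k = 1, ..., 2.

Step 1 — total variance = trace(Sigma) = Σ λ_i = 49 + 3 = 52.

Step 2 — fraction explained by component i = λ_i / Σ λ:
  PC1: 49/52 = 0.9423
  PC2: 3/52 = 0.0577

Step 3 — cumulative fraction after k components = (λ_1 + ... + λ_k) / Σ λ:
  k = 1: 49/52 = 0.9423
  k = 2: (49 + 3)/52 = 52/52 = 1

Summary (fraction, with percent):

explained: PC1 0.9423 (94.23%), PC2 0.0577 (5.77%);  cumulative: 0.9423, 1


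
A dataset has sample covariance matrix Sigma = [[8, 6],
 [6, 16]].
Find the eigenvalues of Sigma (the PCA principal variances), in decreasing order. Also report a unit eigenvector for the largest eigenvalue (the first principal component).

Step 1 — characteristic polynomial of 2×2 Sigma:
  det(Sigma - λI) = λ² - trace · λ + det = 0.
  trace = 8 + 16 = 24, det = 8·16 - (6)² = 92.
Step 2 — discriminant:
  Δ = trace² - 4·det = 576 - 368 = 208.
Step 3 — eigenvalues:
  λ = (trace ± √Δ)/2 = (24 ± 14.4222)/2,
  λ_1 = 19.2111,  λ_2 = 4.7889.

Step 4 — unit eigenvector for λ_1: solve (Sigma - λ_1 I)v = 0. First row:
  (8 - 19.2111)·v_x + (6)·v_y = 0, i.e. (-11.2111)·v_x + (6)·v_y = 0,
  so v ∝ (b, λ_1 - a) = (6, 11.2111) = u.
  ||u|| = √((6)² + (11.2111)²) = √(161.6888) ≈ 12.7157,
  v_1 = u/||u|| ≈ (0.4719, 0.8817) (||v_1|| = 1).

λ_1 = 19.2111,  λ_2 = 4.7889;  v_1 ≈ (0.4719, 0.8817)


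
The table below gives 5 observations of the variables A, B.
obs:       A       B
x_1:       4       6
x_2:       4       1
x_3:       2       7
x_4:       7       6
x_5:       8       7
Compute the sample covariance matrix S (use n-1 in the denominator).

Step 1 — column means:
  mean(A) = (4 + 4 + 2 + 7 + 8) / 5 = 25/5 = 5
  mean(B) = (6 + 1 + 7 + 6 + 7) / 5 = 27/5 = 5.4

Step 2 — sample covariance S[i,j] = (1/(n-1)) · Σ_k (x_{k,i} - mean_i) · (x_{k,j} - mean_j), with n-1 = 4.
  S[A,A] = ((-1)·(-1) + (-1)·(-1) + (-3)·(-3) + (2)·(2) + (3)·(3)) / 4 = 24/4 = 6
  S[A,B] = ((-1)·(0.6) + (-1)·(-4.4) + (-3)·(1.6) + (2)·(0.6) + (3)·(1.6)) / 4 = 5/4 = 1.25
  S[B,B] = ((0.6)·(0.6) + (-4.4)·(-4.4) + (1.6)·(1.6) + (0.6)·(0.6) + (1.6)·(1.6)) / 4 = 25.2/4 = 6.3

S is symmetric (S[j,i] = S[i,j]). Assembling:

S = [[6, 1.25],
 [1.25, 6.3]]


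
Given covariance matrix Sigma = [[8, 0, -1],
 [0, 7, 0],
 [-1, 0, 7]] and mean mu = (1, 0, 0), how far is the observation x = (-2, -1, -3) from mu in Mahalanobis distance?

Step 1 — centre the observation: (x - mu) = (-3, -1, -3).

Step 2 — invert Sigma (cofactor / det for 3×3, or solve directly):
  Sigma^{-1} = [[0.1273, 0, 0.0182],
 [0, 0.1429, 0],
 [0.0182, 0, 0.1455]].

Step 3 — form the quadratic (x - mu)^T · Sigma^{-1} · (x - mu):
  Sigma^{-1} · (x - mu) = (-0.4364, -0.1429, -0.4909).
  (x - mu)^T · [Sigma^{-1} · (x - mu)] = (-3)·(-0.4364) + (-1)·(-0.1429) + (-3)·(-0.4909) = 2.9247.

Step 4 — take square root: d = √(2.9247) ≈ 1.7102.

d(x, mu) = √(2.9247) ≈ 1.7102


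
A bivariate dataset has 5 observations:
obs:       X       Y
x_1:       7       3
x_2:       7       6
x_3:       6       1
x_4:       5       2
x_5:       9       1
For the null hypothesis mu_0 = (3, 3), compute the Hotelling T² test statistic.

Step 1 — sample mean vector:
  mean(X) = (7 + 7 + 6 + 5 + 9) / 5 = 34/5 = 6.8
  mean(Y) = (3 + 6 + 1 + 2 + 1) / 5 = 13/5 = 2.6
  x̄ = (6.8, 2.6),  deviation x̄ - mu_0 = (6.8, 2.6) - (3, 3) = (3.8, -0.4).

Step 2 — sample covariance matrix, S[i,j] = (1/(n-1)) · Σ_k (x_{k,i} - mean_i) · (x_{k,j} - mean_j), divisor n-1 = 4:
  S[X,X] = ((0.2)·(0.2) + (0.2)·(0.2) + (-0.8)·(-0.8) + (-1.8)·(-1.8) + (2.2)·(2.2)) / 4 = 8.8/4 = 2.2
  S[X,Y] = ((0.2)·(0.4) + (0.2)·(3.4) + (-0.8)·(-1.6) + (-1.8)·(-0.6) + (2.2)·(-1.6)) / 4 = -0.4/4 = -0.1
  S[Y,Y] = ((0.4)·(0.4) + (3.4)·(3.4) + (-1.6)·(-1.6) + (-0.6)·(-0.6) + (-1.6)·(-1.6)) / 4 = 17.2/4 = 4.3
  S = [[2.2, -0.1],
 [-0.1, 4.3]].

Step 3 — invert S. det(S) = 2.2·4.3 - (-0.1)² = 9.45.
  S^{-1} = (1/det) · [[d, -b], [-b, a]] = [[0.455, 0.0106],
 [0.0106, 0.2328]].

Step 4 — quadratic form (x̄ - mu_0)^T · S^{-1} · (x̄ - mu_0):
  S^{-1} · (x̄ - mu_0) = (1.7249, -0.0529),
  (x̄ - mu_0)^T · [...] = (3.8)·(1.7249) + (-0.4)·(-0.0529) = 6.5757.

Step 5 — scale by n: T² = 5 · 6.5757 = 32.8783.

T² ≈ 32.8783


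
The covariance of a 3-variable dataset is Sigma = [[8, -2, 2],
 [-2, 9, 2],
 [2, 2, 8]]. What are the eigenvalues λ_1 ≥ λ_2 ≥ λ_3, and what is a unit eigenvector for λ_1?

Step 1 — characteristic polynomial p(λ) = det(λI - Sigma) = λ³ - tr·λ² + c_1·λ - det, where tr = trace, c_1 = sum of the principal 2×2 minors, det = det(Sigma):
  tr = 8 + 9 + 8 = 25,
  c_1 = (8·9 - (-2)²) + (8·8 - (2)²) + (9·8 - (2)²) = 68 + 60 + 68 = 196,
  det = 8·(9·8 - (2)²) - (-2)·((-2)·8 - (2)·(2)) + (2)·((-2)·(2) - 9·(2)) = 8·(68) - (-2)·(-20) + (2)·(-22) = 460.
  So p(λ) = λ³ - 25λ² + 196λ - 460.
Step 2 — look for an integer root (rational root theorem: any rational root is an integer divisor of 460). Testing λ = 10:
  p(10) = 1000 - 2500 + 1960 - 460 = 0  ✓
  Dividing out (λ - 10): p(λ) = (λ - 10)(λ² - 15λ + 46).
Step 3 — remaining eigenvalues from the quadratic λ² - 15λ + 46 = 0:
  Δ = 15² - 4·46 = 225 - 184 = 41,  λ = (15 ± √41)/2 = (15 ± 6.4031)/2 ≈ 10.7016 or 4.2984.
  Sorted: λ_1 = 10.7016,  λ_2 = 10,  λ_3 = 4.2984  (check: sum = 25 = tr ✓).

Step 4 — unit eigenvector for λ_1 ≈ 10.7016: v spans the null space of (Sigma - λ_1 I), whose rows are
  r_1 = (-2.7016, -2, 2),  r_2 = (-2, -1.7016, 2),  r_3 = (2, 2, -2.7016).
  v is orthogonal to every row, so take v ∝ r_1 × r_2 = ((-2)·(2) - (2)·(-1.7016), (2)·(-2) - (-2.7016)·(2), (-2.7016)·(-1.7016) - (-2)·(-2)) ≈ (-0.5969, 1.4031, 0.5969).
  Rescale (multiply by -1 so the first nonzero entry is positive): u = (0.5969, -1.4031, -0.5969).
  ||u|| = √((0.5969)² + (-1.4031)² + (-0.5969)²) = √(2.6813) ≈ 1.6375,  v_1 = u/||u|| ≈ (0.3645, -0.8569, -0.3645) (||v_1|| = 1).

λ_1 = 10.7016,  λ_2 = 10,  λ_3 = 4.2984;  v_1 ≈ (0.3645, -0.8569, -0.3645)


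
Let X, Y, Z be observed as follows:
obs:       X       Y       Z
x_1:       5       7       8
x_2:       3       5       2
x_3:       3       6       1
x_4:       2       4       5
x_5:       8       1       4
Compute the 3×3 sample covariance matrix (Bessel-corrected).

Step 1 — column means:
  mean(X) = (5 + 3 + 3 + 2 + 8) / 5 = 21/5 = 4.2
  mean(Y) = (7 + 5 + 6 + 4 + 1) / 5 = 23/5 = 4.6
  mean(Z) = (8 + 2 + 1 + 5 + 4) / 5 = 20/5 = 4

Step 2 — sample covariance S[i,j] = (1/(n-1)) · Σ_k (x_{k,i} - mean_i) · (x_{k,j} - mean_j), with n-1 = 4.
  S[X,X] = ((0.8)·(0.8) + (-1.2)·(-1.2) + (-1.2)·(-1.2) + (-2.2)·(-2.2) + (3.8)·(3.8)) / 4 = 22.8/4 = 5.7
  S[X,Y] = ((0.8)·(2.4) + (-1.2)·(0.4) + (-1.2)·(1.4) + (-2.2)·(-0.6) + (3.8)·(-3.6)) / 4 = -12.6/4 = -3.15
  S[X,Z] = ((0.8)·(4) + (-1.2)·(-2) + (-1.2)·(-3) + (-2.2)·(1) + (3.8)·(0)) / 4 = 7/4 = 1.75
  S[Y,Y] = ((2.4)·(2.4) + (0.4)·(0.4) + (1.4)·(1.4) + (-0.6)·(-0.6) + (-3.6)·(-3.6)) / 4 = 21.2/4 = 5.3
  S[Y,Z] = ((2.4)·(4) + (0.4)·(-2) + (1.4)·(-3) + (-0.6)·(1) + (-3.6)·(0)) / 4 = 4/4 = 1
  S[Z,Z] = ((4)·(4) + (-2)·(-2) + (-3)·(-3) + (1)·(1) + (0)·(0)) / 4 = 30/4 = 7.5

S is symmetric (S[j,i] = S[i,j]). Assembling:

S = [[5.7, -3.15, 1.75],
 [-3.15, 5.3, 1],
 [1.75, 1, 7.5]]


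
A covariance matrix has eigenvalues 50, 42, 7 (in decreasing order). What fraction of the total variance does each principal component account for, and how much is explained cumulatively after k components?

Step 1 — total variance = trace(Sigma) = Σ λ_i = 50 + 42 + 7 = 99.

Step 2 — fraction explained by component i = λ_i / Σ λ:
  PC1: 50/99 = 0.5051
  PC2: 42/99 = 0.4242
  PC3: 7/99 = 0.0707

Step 3 — cumulative fraction after k components = (λ_1 + ... + λ_k) / Σ λ:
  k = 1: 50/99 = 0.5051
  k = 2: (50 + 42)/99 = 92/99 = 0.9293
  k = 3: (50 + 42 + 7)/99 = 99/99 = 1

Summary (fraction, with percent):

explained: PC1 0.5051 (50.51%), PC2 0.4242 (42.42%), PC3 0.0707 (7.07%);  cumulative: 0.5051, 0.9293, 1


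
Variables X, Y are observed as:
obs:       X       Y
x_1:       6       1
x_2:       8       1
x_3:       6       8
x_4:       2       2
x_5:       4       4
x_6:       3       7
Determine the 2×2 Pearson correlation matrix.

Step 1 — column means:
  mean(X) = (6 + 8 + 6 + 2 + 4 + 3) / 6 = 29/6 = 4.8333
  mean(Y) = (1 + 1 + 8 + 2 + 4 + 7) / 6 = 23/6 = 3.8333

Step 2 — sample variances and covariances s[i,j] = (1/(n-1)) · Σ_k (x_{k,i} - mean_i) · (x_{k,j} - mean_j), with n-1 = 5:
  s[X,X] = ((1.1667)·(1.1667) + (3.1667)·(3.1667) + (1.1667)·(1.1667) + (-2.8333)·(-2.8333) + (-0.8333)·(-0.8333) + (-1.8333)·(-1.8333)) / 5 = 24.8333/5 = 4.9667
  s[X,Y] = ((1.1667)·(-2.8333) + (3.1667)·(-2.8333) + (1.1667)·(4.1667) + (-2.8333)·(-1.8333) + (-0.8333)·(0.1667) + (-1.8333)·(3.1667)) / 5 = -8.1667/5 = -1.6333
  s[Y,Y] = ((-2.8333)·(-2.8333) + (-2.8333)·(-2.8333) + (4.1667)·(4.1667) + (-1.8333)·(-1.8333) + (0.1667)·(0.1667) + (3.1667)·(3.1667)) / 5 = 46.8333/5 = 9.3667
  Sample standard deviations s_i = √(s[i,i]):
  s(X) = √(4.9667) = 2.2286
  s(Y) = √(9.3667) = 3.0605

Step 3 — r_{ij} = s_{ij} / (s_i · s_j):
  r[X,X] = 1 (diagonal).
  r[X,Y] = -1.6333 / (2.2286 · 3.0605) = -1.6333 / 6.8206 = -0.2395
  r[Y,Y] = 1 (diagonal).

R is symmetric with unit diagonal. Assembling:

R = [[1, -0.2395],
 [-0.2395, 1]]


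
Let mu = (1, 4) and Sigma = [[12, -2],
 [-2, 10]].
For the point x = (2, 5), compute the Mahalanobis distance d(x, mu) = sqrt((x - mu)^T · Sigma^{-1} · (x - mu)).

Step 1 — centre the observation: (x - mu) = (1, 1).

Step 2 — invert Sigma. det(Sigma) = 12·10 - (-2)² = 116.
  Sigma^{-1} = (1/det) · [[d, -b], [-b, a]] = [[0.0862, 0.0172],
 [0.0172, 0.1034]].

Step 3 — form the quadratic (x - mu)^T · Sigma^{-1} · (x - mu):
  Sigma^{-1} · (x - mu) = (0.1034, 0.1207).
  (x - mu)^T · [Sigma^{-1} · (x - mu)] = (1)·(0.1034) + (1)·(0.1207) = 0.2241.

Step 4 — take square root: d = √(0.2241) ≈ 0.4734.

d(x, mu) = √(0.2241) ≈ 0.4734


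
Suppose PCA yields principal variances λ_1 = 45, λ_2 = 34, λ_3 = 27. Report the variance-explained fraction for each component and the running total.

Step 1 — total variance = trace(Sigma) = Σ λ_i = 45 + 34 + 27 = 106.

Step 2 — fraction explained by component i = λ_i / Σ λ:
  PC1: 45/106 = 0.4245
  PC2: 34/106 = 0.3208
  PC3: 27/106 = 0.2547

Step 3 — cumulative fraction after k components = (λ_1 + ... + λ_k) / Σ λ:
  k = 1: 45/106 = 0.4245
  k = 2: (45 + 34)/106 = 79/106 = 0.7453
  k = 3: (45 + 34 + 27)/106 = 106/106 = 1

Summary (fraction, with percent):

explained: PC1 0.4245 (42.45%), PC2 0.3208 (32.08%), PC3 0.2547 (25.47%);  cumulative: 0.4245, 0.7453, 1


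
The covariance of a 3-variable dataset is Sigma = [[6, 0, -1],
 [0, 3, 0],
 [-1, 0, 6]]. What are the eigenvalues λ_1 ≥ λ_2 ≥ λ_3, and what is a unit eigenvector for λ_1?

Step 1 — characteristic polynomial p(λ) = det(λI - Sigma) = λ³ - tr·λ² + c_1·λ - det, where tr = trace, c_1 = sum of the principal 2×2 minors, det = det(Sigma):
  tr = 6 + 3 + 6 = 15,
  c_1 = (6·3 - (0)²) + (6·6 - (-1)²) + (3·6 - (0)²) = 18 + 35 + 18 = 71,
  det = 6·(3·6 - (0)²) - (0)·((0)·6 - (0)·(-1)) + (-1)·((0)·(0) - 3·(-1)) = 6·(18) - (0)·(0) + (-1)·(3) = 105.
  So p(λ) = λ³ - 15λ² + 71λ - 105.
Step 2 — look for an integer root (rational root theorem: any rational root is an integer divisor of 105). Testing λ = 3:
  p(3) = 27 - 135 + 213 - 105 = 0  ✓
  Dividing out (λ - 3): p(λ) = (λ - 3)(λ² - 12λ + 35).
Step 3 — remaining eigenvalues from the quadratic λ² - 12λ + 35 = 0:
  Δ = 12² - 4·35 = 144 - 140 = 4,  λ = (12 ± √4)/2 = (12 ± 2)/2 = 7 or 5.
  Sorted: λ_1 = 7,  λ_2 = 5,  λ_3 = 3  (check: sum = 15 = tr ✓).

Step 4 — unit eigenvector for λ_1 = 7: v spans the null space of (Sigma - λ_1 I), whose rows are
  r_1 = (-1, 0, -1),  r_2 = (0, -4, 0),  r_3 = (-1, 0, -1).
  v is orthogonal to every row, so take v ∝ r_1 × r_2 = ((0)·(0) - (-1)·(-4), (-1)·(0) - (-1)·(0), (-1)·(-4) - (0)·(0)) = (-4, 0, 4).
  Rescale (divide by 4; multiply by -1 so the first nonzero entry is positive): u = (1, 0, -1).
  ||u|| = √((1)² + (0)² + (-1)²) = √(2) ≈ 1.4142,  v_1 = u/||u|| ≈ (0.7071, 0, -0.7071) (||v_1|| = 1).

λ_1 = 7,  λ_2 = 5,  λ_3 = 3;  v_1 ≈ (0.7071, 0, -0.7071)


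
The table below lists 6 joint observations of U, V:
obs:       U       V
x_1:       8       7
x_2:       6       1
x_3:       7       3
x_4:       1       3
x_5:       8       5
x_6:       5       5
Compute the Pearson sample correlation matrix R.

Step 1 — column means:
  mean(U) = (8 + 6 + 7 + 1 + 8 + 5) / 6 = 35/6 = 5.8333
  mean(V) = (7 + 1 + 3 + 3 + 5 + 5) / 6 = 24/6 = 4

Step 2 — sample variances and covariances s[i,j] = (1/(n-1)) · Σ_k (x_{k,i} - mean_i) · (x_{k,j} - mean_j), with n-1 = 5:
  s[U,U] = ((2.1667)·(2.1667) + (0.1667)·(0.1667) + (1.1667)·(1.1667) + (-4.8333)·(-4.8333) + (2.1667)·(2.1667) + (-0.8333)·(-0.8333)) / 5 = 34.8333/5 = 6.9667
  s[U,V] = ((2.1667)·(3) + (0.1667)·(-3) + (1.1667)·(-1) + (-4.8333)·(-1) + (2.1667)·(1) + (-0.8333)·(1)) / 5 = 11/5 = 2.2
  s[V,V] = ((3)·(3) + (-3)·(-3) + (-1)·(-1) + (-1)·(-1) + (1)·(1) + (1)·(1)) / 5 = 22/5 = 4.4
  Sample standard deviations s_i = √(s[i,i]):
  s(U) = √(6.9667) = 2.6394
  s(V) = √(4.4) = 2.0976

Step 3 — r_{ij} = s_{ij} / (s_i · s_j):
  r[U,U] = 1 (diagonal).
  r[U,V] = 2.2 / (2.6394 · 2.0976) = 2.2 / 5.5365 = 0.3974
  r[V,V] = 1 (diagonal).

R is symmetric with unit diagonal. Assembling:

R = [[1, 0.3974],
 [0.3974, 1]]


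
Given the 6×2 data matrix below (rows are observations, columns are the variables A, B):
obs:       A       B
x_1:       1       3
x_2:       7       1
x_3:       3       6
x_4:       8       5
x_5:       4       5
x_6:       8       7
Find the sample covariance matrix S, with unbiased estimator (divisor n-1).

Step 1 — column means:
  mean(A) = (1 + 7 + 3 + 8 + 4 + 8) / 6 = 31/6 = 5.1667
  mean(B) = (3 + 1 + 6 + 5 + 5 + 7) / 6 = 27/6 = 4.5

Step 2 — sample covariance S[i,j] = (1/(n-1)) · Σ_k (x_{k,i} - mean_i) · (x_{k,j} - mean_j), with n-1 = 5.
  S[A,A] = ((-4.1667)·(-4.1667) + (1.8333)·(1.8333) + (-2.1667)·(-2.1667) + (2.8333)·(2.8333) + (-1.1667)·(-1.1667) + (2.8333)·(2.8333)) / 5 = 42.8333/5 = 8.5667
  S[A,B] = ((-4.1667)·(-1.5) + (1.8333)·(-3.5) + (-2.1667)·(1.5) + (2.8333)·(0.5) + (-1.1667)·(0.5) + (2.8333)·(2.5)) / 5 = 4.5/5 = 0.9
  S[B,B] = ((-1.5)·(-1.5) + (-3.5)·(-3.5) + (1.5)·(1.5) + (0.5)·(0.5) + (0.5)·(0.5) + (2.5)·(2.5)) / 5 = 23.5/5 = 4.7

S is symmetric (S[j,i] = S[i,j]). Assembling:

S = [[8.5667, 0.9],
 [0.9, 4.7]]


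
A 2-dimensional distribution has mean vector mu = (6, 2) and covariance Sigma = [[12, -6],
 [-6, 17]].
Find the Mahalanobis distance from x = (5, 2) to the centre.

Step 1 — centre the observation: (x - mu) = (-1, 0).

Step 2 — invert Sigma. det(Sigma) = 12·17 - (-6)² = 168.
  Sigma^{-1} = (1/det) · [[d, -b], [-b, a]] = [[0.1012, 0.0357],
 [0.0357, 0.0714]].

Step 3 — form the quadratic (x - mu)^T · Sigma^{-1} · (x - mu):
  Sigma^{-1} · (x - mu) = (-0.1012, -0.0357).
  (x - mu)^T · [Sigma^{-1} · (x - mu)] = (-1)·(-0.1012) + (0)·(-0.0357) = 0.1012.

Step 4 — take square root: d = √(0.1012) ≈ 0.3181.

d(x, mu) = √(0.1012) ≈ 0.3181


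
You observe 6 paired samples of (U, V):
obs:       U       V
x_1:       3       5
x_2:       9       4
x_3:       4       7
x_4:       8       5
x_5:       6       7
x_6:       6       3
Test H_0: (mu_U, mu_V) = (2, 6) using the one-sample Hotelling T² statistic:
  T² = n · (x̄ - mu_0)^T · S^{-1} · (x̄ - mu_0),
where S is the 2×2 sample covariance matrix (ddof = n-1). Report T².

Step 1 — sample mean vector:
  mean(U) = (3 + 9 + 4 + 8 + 6 + 6) / 6 = 36/6 = 6
  mean(V) = (5 + 4 + 7 + 5 + 7 + 3) / 6 = 31/6 = 5.1667
  x̄ = (6, 5.1667),  deviation x̄ - mu_0 = (6, 5.1667) - (2, 6) = (4, -0.8333).

Step 2 — sample covariance matrix, S[i,j] = (1/(n-1)) · Σ_k (x_{k,i} - mean_i) · (x_{k,j} - mean_j), divisor n-1 = 5:
  S[U,U] = ((-3)·(-3) + (3)·(3) + (-2)·(-2) + (2)·(2) + (0)·(0) + (0)·(0)) / 5 = 26/5 = 5.2
  S[U,V] = ((-3)·(-0.1667) + (3)·(-1.1667) + (-2)·(1.8333) + (2)·(-0.1667) + (0)·(1.8333) + (0)·(-2.1667)) / 5 = -7/5 = -1.4
  S[V,V] = ((-0.1667)·(-0.1667) + (-1.1667)·(-1.1667) + (1.8333)·(1.8333) + (-0.1667)·(-0.1667) + (1.8333)·(1.8333) + (-2.1667)·(-2.1667)) / 5 = 12.8333/5 = 2.5667
  S = [[5.2, -1.4],
 [-1.4, 2.5667]].

Step 3 — invert S. det(S) = 5.2·2.5667 - (-1.4)² = 11.3867.
  S^{-1} = (1/det) · [[d, -b], [-b, a]] = [[0.2254, 0.123],
 [0.123, 0.4567]].

Step 4 — quadratic form (x̄ - mu_0)^T · S^{-1} · (x̄ - mu_0):
  S^{-1} · (x̄ - mu_0) = (0.7992, 0.1112),
  (x̄ - mu_0)^T · [...] = (4)·(0.7992) + (-0.8333)·(0.1112) = 3.104.

Step 5 — scale by n: T² = 6 · 3.104 = 18.6241.

T² ≈ 18.6241


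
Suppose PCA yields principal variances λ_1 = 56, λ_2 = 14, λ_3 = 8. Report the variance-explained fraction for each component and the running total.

Step 1 — total variance = trace(Sigma) = Σ λ_i = 56 + 14 + 8 = 78.

Step 2 — fraction explained by component i = λ_i / Σ λ:
  PC1: 56/78 = 0.7179
  PC2: 14/78 = 0.1795
  PC3: 8/78 = 0.1026

Step 3 — cumulative fraction after k components = (λ_1 + ... + λ_k) / Σ λ:
  k = 1: 56/78 = 0.7179
  k = 2: (56 + 14)/78 = 70/78 = 0.8974
  k = 3: (56 + 14 + 8)/78 = 78/78 = 1

Summary (fraction, with percent):

explained: PC1 0.7179 (71.79%), PC2 0.1795 (17.95%), PC3 0.1026 (10.26%);  cumulative: 0.7179, 0.8974, 1


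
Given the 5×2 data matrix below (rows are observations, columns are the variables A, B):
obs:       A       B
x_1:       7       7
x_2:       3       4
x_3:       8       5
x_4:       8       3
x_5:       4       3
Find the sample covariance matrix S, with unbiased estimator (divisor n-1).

Step 1 — column means:
  mean(A) = (7 + 3 + 8 + 8 + 4) / 5 = 30/5 = 6
  mean(B) = (7 + 4 + 5 + 3 + 3) / 5 = 22/5 = 4.4

Step 2 — sample covariance S[i,j] = (1/(n-1)) · Σ_k (x_{k,i} - mean_i) · (x_{k,j} - mean_j), with n-1 = 4.
  S[A,A] = ((1)·(1) + (-3)·(-3) + (2)·(2) + (2)·(2) + (-2)·(-2)) / 4 = 22/4 = 5.5
  S[A,B] = ((1)·(2.6) + (-3)·(-0.4) + (2)·(0.6) + (2)·(-1.4) + (-2)·(-1.4)) / 4 = 5/4 = 1.25
  S[B,B] = ((2.6)·(2.6) + (-0.4)·(-0.4) + (0.6)·(0.6) + (-1.4)·(-1.4) + (-1.4)·(-1.4)) / 4 = 11.2/4 = 2.8

S is symmetric (S[j,i] = S[i,j]). Assembling:

S = [[5.5, 1.25],
 [1.25, 2.8]]


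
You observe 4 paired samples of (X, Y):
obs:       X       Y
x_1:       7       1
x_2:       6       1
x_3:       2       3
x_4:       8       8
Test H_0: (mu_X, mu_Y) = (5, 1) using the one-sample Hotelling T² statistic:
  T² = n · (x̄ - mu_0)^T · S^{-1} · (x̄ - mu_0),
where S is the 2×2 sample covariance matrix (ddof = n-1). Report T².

Step 1 — sample mean vector:
  mean(X) = (7 + 6 + 2 + 8) / 4 = 23/4 = 5.75
  mean(Y) = (1 + 1 + 3 + 8) / 4 = 13/4 = 3.25
  x̄ = (5.75, 3.25),  deviation x̄ - mu_0 = (5.75, 3.25) - (5, 1) = (0.75, 2.25).

Step 2 — sample covariance matrix, S[i,j] = (1/(n-1)) · Σ_k (x_{k,i} - mean_i) · (x_{k,j} - mean_j), divisor n-1 = 3:
  S[X,X] = ((1.25)·(1.25) + (0.25)·(0.25) + (-3.75)·(-3.75) + (2.25)·(2.25)) / 3 = 20.75/3 = 6.9167
  S[X,Y] = ((1.25)·(-2.25) + (0.25)·(-2.25) + (-3.75)·(-0.25) + (2.25)·(4.75)) / 3 = 8.25/3 = 2.75
  S[Y,Y] = ((-2.25)·(-2.25) + (-2.25)·(-2.25) + (-0.25)·(-0.25) + (4.75)·(4.75)) / 3 = 32.75/3 = 10.9167
  S = [[6.9167, 2.75],
 [2.75, 10.9167]].

Step 3 — invert S. det(S) = 6.9167·10.9167 - (2.75)² = 67.9444.
  S^{-1} = (1/det) · [[d, -b], [-b, a]] = [[0.1607, -0.0405],
 [-0.0405, 0.1018]].

Step 4 — quadratic form (x̄ - mu_0)^T · S^{-1} · (x̄ - mu_0):
  S^{-1} · (x̄ - mu_0) = (0.0294, 0.1987),
  (x̄ - mu_0)^T · [...] = (0.75)·(0.0294) + (2.25)·(0.1987) = 0.4691.

Step 5 — scale by n: T² = 4 · 0.4691 = 1.8765.

T² ≈ 1.8765


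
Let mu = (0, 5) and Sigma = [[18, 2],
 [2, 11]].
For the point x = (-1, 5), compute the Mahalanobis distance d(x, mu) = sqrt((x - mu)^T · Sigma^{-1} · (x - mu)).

Step 1 — centre the observation: (x - mu) = (-1, 0).

Step 2 — invert Sigma. det(Sigma) = 18·11 - (2)² = 194.
  Sigma^{-1} = (1/det) · [[d, -b], [-b, a]] = [[0.0567, -0.0103],
 [-0.0103, 0.0928]].

Step 3 — form the quadratic (x - mu)^T · Sigma^{-1} · (x - mu):
  Sigma^{-1} · (x - mu) = (-0.0567, 0.0103).
  (x - mu)^T · [Sigma^{-1} · (x - mu)] = (-1)·(-0.0567) + (0)·(0.0103) = 0.0567.

Step 4 — take square root: d = √(0.0567) ≈ 0.2381.

d(x, mu) = √(0.0567) ≈ 0.2381


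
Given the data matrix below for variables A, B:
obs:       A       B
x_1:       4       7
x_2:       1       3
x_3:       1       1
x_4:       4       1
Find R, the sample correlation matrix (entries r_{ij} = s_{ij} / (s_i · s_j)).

Step 1 — column means:
  mean(A) = (4 + 1 + 1 + 4) / 4 = 10/4 = 2.5
  mean(B) = (7 + 3 + 1 + 1) / 4 = 12/4 = 3

Step 2 — sample variances and covariances s[i,j] = (1/(n-1)) · Σ_k (x_{k,i} - mean_i) · (x_{k,j} - mean_j), with n-1 = 3:
  s[A,A] = ((1.5)·(1.5) + (-1.5)·(-1.5) + (-1.5)·(-1.5) + (1.5)·(1.5)) / 3 = 9/3 = 3
  s[A,B] = ((1.5)·(4) + (-1.5)·(0) + (-1.5)·(-2) + (1.5)·(-2)) / 3 = 6/3 = 2
  s[B,B] = ((4)·(4) + (0)·(0) + (-2)·(-2) + (-2)·(-2)) / 3 = 24/3 = 8
  Sample standard deviations s_i = √(s[i,i]):
  s(A) = √(3) = 1.7321
  s(B) = √(8) = 2.8284

Step 3 — r_{ij} = s_{ij} / (s_i · s_j):
  r[A,A] = 1 (diagonal).
  r[A,B] = 2 / (1.7321 · 2.8284) = 2 / 4.899 = 0.4082
  r[B,B] = 1 (diagonal).

R is symmetric with unit diagonal. Assembling:

R = [[1, 0.4082],
 [0.4082, 1]]


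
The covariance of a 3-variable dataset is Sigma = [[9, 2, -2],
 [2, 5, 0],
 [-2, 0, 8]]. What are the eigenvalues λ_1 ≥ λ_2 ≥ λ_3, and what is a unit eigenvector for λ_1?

Step 1 — characteristic polynomial p(λ) = det(λI - Sigma) = λ³ - tr·λ² + c_1·λ - det, where tr = trace, c_1 = sum of the principal 2×2 minors, det = det(Sigma):
  tr = 9 + 5 + 8 = 22,
  c_1 = (9·5 - (2)²) + (9·8 - (-2)²) + (5·8 - (0)²) = 41 + 68 + 40 = 149,
  det = 9·(5·8 - (0)²) - (2)·((2)·8 - (0)·(-2)) + (-2)·((2)·(0) - 5·(-2)) = 9·(40) - (2)·(16) + (-2)·(10) = 308.
  So p(λ) = λ³ - 22λ² + 149λ - 308.
Step 2 — look for an integer root (rational root theorem: any rational root is an integer divisor of 308). Testing λ = 4:
  p(4) = 64 - 352 + 596 - 308 = 0  ✓
  Dividing out (λ - 4): p(λ) = (λ - 4)(λ² - 18λ + 77).
Step 3 — remaining eigenvalues from the quadratic λ² - 18λ + 77 = 0:
  Δ = 18² - 4·77 = 324 - 308 = 16,  λ = (18 ± √16)/2 = (18 ± 4)/2 = 11 or 7.
  Sorted: λ_1 = 11,  λ_2 = 7,  λ_3 = 4  (check: sum = 22 = tr ✓).

Step 4 — unit eigenvector for λ_1 = 11: v spans the null space of (Sigma - λ_1 I), whose rows are
  r_1 = (-2, 2, -2),  r_2 = (2, -6, 0),  r_3 = (-2, 0, -3).
  v is orthogonal to every row, so take v ∝ r_1 × r_2 = ((2)·(0) - (-2)·(-6), (-2)·(2) - (-2)·(0), (-2)·(-6) - (2)·(2)) = (-12, -4, 8).
  Rescale (divide by 4; multiply by -1 so the first nonzero entry is positive): u = (3, 1, -2).
  ||u|| = √((3)² + (1)² + (-2)²) = √(14) ≈ 3.7417,  v_1 = u/||u|| ≈ (0.8018, 0.2673, -0.5345) (||v_1|| = 1).

λ_1 = 11,  λ_2 = 7,  λ_3 = 4;  v_1 ≈ (0.8018, 0.2673, -0.5345)


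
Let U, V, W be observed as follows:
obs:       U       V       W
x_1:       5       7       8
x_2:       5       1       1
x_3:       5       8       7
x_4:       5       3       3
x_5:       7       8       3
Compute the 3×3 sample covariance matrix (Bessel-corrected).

Step 1 — column means:
  mean(U) = (5 + 5 + 5 + 5 + 7) / 5 = 27/5 = 5.4
  mean(V) = (7 + 1 + 8 + 3 + 8) / 5 = 27/5 = 5.4
  mean(W) = (8 + 1 + 7 + 3 + 3) / 5 = 22/5 = 4.4

Step 2 — sample covariance S[i,j] = (1/(n-1)) · Σ_k (x_{k,i} - mean_i) · (x_{k,j} - mean_j), with n-1 = 4.
  S[U,U] = ((-0.4)·(-0.4) + (-0.4)·(-0.4) + (-0.4)·(-0.4) + (-0.4)·(-0.4) + (1.6)·(1.6)) / 4 = 3.2/4 = 0.8
  S[U,V] = ((-0.4)·(1.6) + (-0.4)·(-4.4) + (-0.4)·(2.6) + (-0.4)·(-2.4) + (1.6)·(2.6)) / 4 = 5.2/4 = 1.3
  S[U,W] = ((-0.4)·(3.6) + (-0.4)·(-3.4) + (-0.4)·(2.6) + (-0.4)·(-1.4) + (1.6)·(-1.4)) / 4 = -2.8/4 = -0.7
  S[V,V] = ((1.6)·(1.6) + (-4.4)·(-4.4) + (2.6)·(2.6) + (-2.4)·(-2.4) + (2.6)·(2.6)) / 4 = 41.2/4 = 10.3
  S[V,W] = ((1.6)·(3.6) + (-4.4)·(-3.4) + (2.6)·(2.6) + (-2.4)·(-1.4) + (2.6)·(-1.4)) / 4 = 27.2/4 = 6.8
  S[W,W] = ((3.6)·(3.6) + (-3.4)·(-3.4) + (2.6)·(2.6) + (-1.4)·(-1.4) + (-1.4)·(-1.4)) / 4 = 35.2/4 = 8.8

S is symmetric (S[j,i] = S[i,j]). Assembling:

S = [[0.8, 1.3, -0.7],
 [1.3, 10.3, 6.8],
 [-0.7, 6.8, 8.8]]


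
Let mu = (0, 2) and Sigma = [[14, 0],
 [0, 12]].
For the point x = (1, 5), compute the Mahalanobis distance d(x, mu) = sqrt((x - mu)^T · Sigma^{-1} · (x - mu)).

Step 1 — centre the observation: (x - mu) = (1, 3).

Step 2 — invert Sigma. det(Sigma) = 14·12 - (0)² = 168.
  Sigma^{-1} = (1/det) · [[d, -b], [-b, a]] = [[0.0714, 0],
 [0, 0.0833]].

Step 3 — form the quadratic (x - mu)^T · Sigma^{-1} · (x - mu):
  Sigma^{-1} · (x - mu) = (0.0714, 0.25).
  (x - mu)^T · [Sigma^{-1} · (x - mu)] = (1)·(0.0714) + (3)·(0.25) = 0.8214.

Step 4 — take square root: d = √(0.8214) ≈ 0.9063.

d(x, mu) = √(0.8214) ≈ 0.9063


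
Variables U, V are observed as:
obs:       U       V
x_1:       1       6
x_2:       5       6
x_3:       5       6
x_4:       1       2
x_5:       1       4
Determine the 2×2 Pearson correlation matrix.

Step 1 — column means:
  mean(U) = (1 + 5 + 5 + 1 + 1) / 5 = 13/5 = 2.6
  mean(V) = (6 + 6 + 6 + 2 + 4) / 5 = 24/5 = 4.8

Step 2 — sample variances and covariances s[i,j] = (1/(n-1)) · Σ_k (x_{k,i} - mean_i) · (x_{k,j} - mean_j), with n-1 = 4:
  s[U,U] = ((-1.6)·(-1.6) + (2.4)·(2.4) + (2.4)·(2.4) + (-1.6)·(-1.6) + (-1.6)·(-1.6)) / 4 = 19.2/4 = 4.8
  s[U,V] = ((-1.6)·(1.2) + (2.4)·(1.2) + (2.4)·(1.2) + (-1.6)·(-2.8) + (-1.6)·(-0.8)) / 4 = 9.6/4 = 2.4
  s[V,V] = ((1.2)·(1.2) + (1.2)·(1.2) + (1.2)·(1.2) + (-2.8)·(-2.8) + (-0.8)·(-0.8)) / 4 = 12.8/4 = 3.2
  Sample standard deviations s_i = √(s[i,i]):
  s(U) = √(4.8) = 2.1909
  s(V) = √(3.2) = 1.7889

Step 3 — r_{ij} = s_{ij} / (s_i · s_j):
  r[U,U] = 1 (diagonal).
  r[U,V] = 2.4 / (2.1909 · 1.7889) = 2.4 / 3.9192 = 0.6124
  r[V,V] = 1 (diagonal).

R is symmetric with unit diagonal. Assembling:

R = [[1, 0.6124],
 [0.6124, 1]]
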